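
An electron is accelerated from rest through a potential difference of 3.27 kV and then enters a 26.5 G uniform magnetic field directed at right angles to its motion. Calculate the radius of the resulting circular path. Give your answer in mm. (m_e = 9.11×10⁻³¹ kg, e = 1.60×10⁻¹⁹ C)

The kinetic energy gained is K = qV = (1×1.60×10^-19)(3270) = 5.23×10^-16 J.
v = √(2K/m) = 3.39×10^7 m/s.
r = mv/(qB) = (9.11×10^-31)(3.39×10^7) / [(1×1.60×10^-19)(2.65×10^-3)] = 0.0728 m.

r ≈ 72.8 mm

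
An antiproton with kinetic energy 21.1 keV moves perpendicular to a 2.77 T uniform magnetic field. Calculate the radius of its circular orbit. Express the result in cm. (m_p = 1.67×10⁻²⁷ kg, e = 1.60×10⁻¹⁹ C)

r ≈ 0.758 cm

Convert the energy: K = 21.1 keV = 3.38×10^-15 J.
v = √(2K/m) = √(2·3.38×10^-15/1.67×10^-27) = 2.01×10^6 m/s.
r = mv/(qB) = (1.67×10^-27)(2.01×10^6) / [(1×1.60×10^-19)(2.77)] = 7.58×10^-3 m.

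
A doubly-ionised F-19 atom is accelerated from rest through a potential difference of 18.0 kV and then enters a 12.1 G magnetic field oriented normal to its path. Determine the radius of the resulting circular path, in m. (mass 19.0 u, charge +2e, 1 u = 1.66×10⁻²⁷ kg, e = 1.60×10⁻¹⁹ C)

r ≈ 49.2 m

The kinetic energy gained is K = qV = (2×1.60×10^-19)(1.80×10^4) = 5.76×10^-15 J.
v = √(2K/m) = 6.04×10^5 m/s.
r = mv/(qB) = (3.15×10^-26)(6.04×10^5) / [(2×1.60×10^-19)(1.21×10^-3)] = 49.2 m.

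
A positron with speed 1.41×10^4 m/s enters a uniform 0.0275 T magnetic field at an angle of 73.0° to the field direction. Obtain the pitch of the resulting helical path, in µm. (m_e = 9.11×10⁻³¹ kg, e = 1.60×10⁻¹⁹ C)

pitch ≈ 5.36 µm

The velocity component along B is v∥ = v cos73.0° = 4120 m/s.
The cyclotron period T = 2πm/(qB) = 1.30×10^-9 s is set by m, q, B alone.
Pitch = v∥·T = (4120)(1.30×10^-9) = 5.36×10^-6 m.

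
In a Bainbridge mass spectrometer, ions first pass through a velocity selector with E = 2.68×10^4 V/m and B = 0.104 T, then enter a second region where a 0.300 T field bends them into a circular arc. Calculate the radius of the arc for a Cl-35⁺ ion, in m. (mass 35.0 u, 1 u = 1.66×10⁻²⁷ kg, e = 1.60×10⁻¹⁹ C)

The selector passes v = E/B = 2.68×10^4/0.104 = 2.58×10^5 m/s.
In the deflection region, r = mv/(qB₂) = (5.81×10^-26)(2.58×10^5) / [(1×1.60×10^-19)(0.300)] = 0.312 m.

r ≈ 0.312 m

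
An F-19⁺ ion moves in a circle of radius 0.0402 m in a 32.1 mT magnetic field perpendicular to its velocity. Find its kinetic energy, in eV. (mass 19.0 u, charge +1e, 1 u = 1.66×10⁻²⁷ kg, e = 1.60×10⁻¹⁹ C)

K ≈ 4.22 eV

v = qBr/m = (1×1.60×10^-19)(0.0321)(0.0402) / (3.15×10^-26) = 6550 m/s.
K = ½mv² = 0.5·(3.15×10^-26)·(6550)² = 6.76×10^-19 J = 4.22 eV.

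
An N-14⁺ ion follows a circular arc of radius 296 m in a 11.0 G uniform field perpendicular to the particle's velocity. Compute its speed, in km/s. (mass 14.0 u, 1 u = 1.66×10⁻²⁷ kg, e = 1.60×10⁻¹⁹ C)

From qvB = mv²/r, v = qBr/m.
v = (1×1.60×10^-19)(1.10×10^-3)(296) / (2.32×10^-26) = 2.24×10^6 m/s.

v ≈ 2240 km/s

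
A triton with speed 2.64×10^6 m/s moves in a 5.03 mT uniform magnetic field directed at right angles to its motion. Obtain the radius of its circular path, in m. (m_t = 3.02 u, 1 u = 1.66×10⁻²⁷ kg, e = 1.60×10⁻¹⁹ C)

The magnetic force provides the centripetal force: qvB = mv²/r, so r = mv/(qB).
r = (5.01×10^-27 kg)(2.64×10^6 m/s) / [(1×1.60×10^-19 C)(5.03×10^-3 T)] = 16.4 m.

r ≈ 16.4 m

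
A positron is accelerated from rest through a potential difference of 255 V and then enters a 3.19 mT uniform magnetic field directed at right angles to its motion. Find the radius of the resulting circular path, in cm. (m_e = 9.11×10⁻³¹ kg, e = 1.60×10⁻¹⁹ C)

r ≈ 1.69 cm

The kinetic energy gained is K = qV = (1×1.60×10^-19)(255) = 4.08×10^-17 J.
v = √(2K/m) = 9.46×10^6 m/s.
r = mv/(qB) = (9.11×10^-31)(9.46×10^6) / [(1×1.60×10^-19)(3.19×10^-3)] = 0.0169 m.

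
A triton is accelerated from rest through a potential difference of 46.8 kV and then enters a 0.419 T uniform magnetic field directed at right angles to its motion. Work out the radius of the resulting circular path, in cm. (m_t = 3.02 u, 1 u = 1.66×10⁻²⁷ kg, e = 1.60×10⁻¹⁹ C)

r ≈ 12.9 cm

The kinetic energy gained is K = qV = (1×1.60×10^-19)(4.68×10^4) = 7.49×10^-15 J.
v = √(2K/m) = 1.73×10^6 m/s.
r = mv/(qB) = (5.01×10^-27)(1.73×10^6) / [(1×1.60×10^-19)(0.419)] = 0.129 m.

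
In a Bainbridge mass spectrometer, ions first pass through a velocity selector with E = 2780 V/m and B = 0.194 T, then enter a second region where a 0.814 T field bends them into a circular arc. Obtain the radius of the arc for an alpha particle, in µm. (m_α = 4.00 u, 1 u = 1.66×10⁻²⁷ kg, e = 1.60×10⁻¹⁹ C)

r ≈ 365 µm

The selector passes v = E/B = 2780/0.194 = 1.43×10^4 m/s.
In the deflection region, r = mv/(qB₂) = (6.64×10^-27)(1.43×10^4) / [(2×1.60×10^-19)(0.814)] = 3.65×10^-4 m.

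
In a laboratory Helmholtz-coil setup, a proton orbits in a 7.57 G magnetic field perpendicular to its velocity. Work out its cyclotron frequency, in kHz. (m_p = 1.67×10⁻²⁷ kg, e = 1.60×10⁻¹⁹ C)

f ≈ 11.5 kHz

f = qB/(2πm) = (1×1.60×10^-19)(7.57×10^-4) / [2π(1.67×10^-27)] = 1.15×10^4 Hz.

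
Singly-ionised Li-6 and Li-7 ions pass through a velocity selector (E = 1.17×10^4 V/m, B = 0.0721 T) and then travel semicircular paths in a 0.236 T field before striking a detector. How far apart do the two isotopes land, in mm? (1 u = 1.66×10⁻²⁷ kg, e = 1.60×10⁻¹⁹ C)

Both emerge at v = E/B₁ = 1.62×10^5 m/s.
r = mv/(qB₂), so r₁ = 0.04280 m and r₂ = 0.04994 m, giving Δr = 7.13×10^-3 m.
After a semicircle each ion lands a diameter 2r from the entry slit, so the separation is 2Δr = 0.0143 m.

Δd ≈ 14.3 mm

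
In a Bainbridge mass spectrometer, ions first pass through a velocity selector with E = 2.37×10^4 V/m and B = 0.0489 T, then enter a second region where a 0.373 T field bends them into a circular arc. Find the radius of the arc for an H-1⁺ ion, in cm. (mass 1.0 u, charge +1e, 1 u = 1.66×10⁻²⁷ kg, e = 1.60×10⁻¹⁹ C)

r ≈ 1.35 cm

The selector passes v = E/B = 2.37×10^4/0.0489 = 4.85×10^5 m/s.
In the deflection region, r = mv/(qB₂) = (1.66×10^-27)(4.85×10^5) / [(1×1.60×10^-19)(0.373)] = 0.0135 m.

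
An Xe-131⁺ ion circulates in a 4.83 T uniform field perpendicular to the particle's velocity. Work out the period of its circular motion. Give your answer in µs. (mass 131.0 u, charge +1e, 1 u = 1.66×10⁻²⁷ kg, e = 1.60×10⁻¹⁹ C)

T ≈ 1.77 µs

The cyclotron period is independent of speed: T = 2πm/(qB).
T = 2π(2.17×10^-25) / [(1×1.60×10^-19)(4.83)] = 1.77×10^-6 s.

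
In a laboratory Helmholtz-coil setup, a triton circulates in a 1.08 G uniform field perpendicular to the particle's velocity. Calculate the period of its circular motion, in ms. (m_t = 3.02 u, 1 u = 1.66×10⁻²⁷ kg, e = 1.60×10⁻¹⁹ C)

T ≈ 1.82 ms

The cyclotron period is independent of speed: T = 2πm/(qB).
T = 2π(5.01×10^-27) / [(1×1.60×10^-19)(1.08×10^-4)] = 1.82×10^-3 s.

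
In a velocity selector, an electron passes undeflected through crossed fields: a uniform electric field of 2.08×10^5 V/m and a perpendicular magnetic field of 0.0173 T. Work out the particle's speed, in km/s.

v ≈ 12000 km/s

For zero net force, qE = qvB, so v = E/B.
v = (2.08×10^5) / (0.0173) = 1.20×10^7 m/s.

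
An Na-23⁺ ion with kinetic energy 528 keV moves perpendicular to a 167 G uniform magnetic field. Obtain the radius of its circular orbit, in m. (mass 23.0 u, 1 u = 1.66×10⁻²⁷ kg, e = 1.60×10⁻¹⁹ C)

Convert the energy: K = 528 keV = 8.45×10^-14 J.
v = √(2K/m) = √(2·8.45×10^-14/3.82×10^-26) = 2.10×10^6 m/s.
r = mv/(qB) = (3.82×10^-26)(2.10×10^6) / [(1×1.60×10^-19)(0.0167)] = 30.1 m.

r ≈ 30.1 m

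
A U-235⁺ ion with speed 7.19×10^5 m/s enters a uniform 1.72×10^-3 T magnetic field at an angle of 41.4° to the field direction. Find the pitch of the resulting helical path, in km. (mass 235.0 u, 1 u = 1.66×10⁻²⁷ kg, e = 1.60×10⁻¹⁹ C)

pitch ≈ 4.80 km

The velocity component along B is v∥ = v cos41.4° = 5.39×10^5 m/s.
The cyclotron period T = 2πm/(qB) = 8.91×10^-3 s is set by m, q, B alone.
Pitch = v∥·T = (5.39×10^5)(8.91×10^-3) = 4800 m.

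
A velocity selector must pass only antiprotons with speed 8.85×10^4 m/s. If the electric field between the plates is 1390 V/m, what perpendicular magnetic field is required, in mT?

qE = qvB ⇒ B = E/v = (1390) / (8.85×10^4) = 0.0157 T.

B ≈ 15.7 mT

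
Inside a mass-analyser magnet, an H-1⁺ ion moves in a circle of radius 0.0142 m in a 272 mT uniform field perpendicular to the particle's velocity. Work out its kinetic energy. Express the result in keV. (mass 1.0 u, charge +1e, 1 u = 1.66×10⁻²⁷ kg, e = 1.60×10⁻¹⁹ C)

v = qBr/m = (1×1.60×10^-19)(0.272)(0.0142) / (1.66×10^-27) = 3.72×10^5 m/s.
K = ½mv² = 0.5·(1.66×10^-27)·(3.72×10^5)² = 1.15×10^-16 J = 0.719 keV.

K ≈ 0.719 keV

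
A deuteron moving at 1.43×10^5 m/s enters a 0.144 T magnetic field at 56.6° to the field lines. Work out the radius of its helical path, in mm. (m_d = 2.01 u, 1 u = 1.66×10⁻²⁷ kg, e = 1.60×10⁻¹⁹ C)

Only the perpendicular component v⊥ = v sin56.6° = 1.19×10^5 m/s is bent by the field.
r = m v⊥ /(qB) = (3.34×10^-27)(1.19×10^5) / [(1×1.60×10^-19)(0.144)] = 0.0173 m.

r ≈ 17.3 mm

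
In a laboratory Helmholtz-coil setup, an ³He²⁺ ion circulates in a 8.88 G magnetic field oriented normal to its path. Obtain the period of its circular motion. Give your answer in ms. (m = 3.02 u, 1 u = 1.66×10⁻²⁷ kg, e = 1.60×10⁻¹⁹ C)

The cyclotron period is independent of speed: T = 2πm/(qB).
T = 2π(5.01×10^-27) / [(2×1.60×10^-19)(8.88×10^-4)] = 1.11×10^-4 s.

T ≈ 0.111 ms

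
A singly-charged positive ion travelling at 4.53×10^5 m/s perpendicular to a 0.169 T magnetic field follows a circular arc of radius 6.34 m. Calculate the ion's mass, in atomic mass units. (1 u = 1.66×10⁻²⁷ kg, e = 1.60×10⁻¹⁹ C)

qvB = mv²/r ⇒ m = qBr/v.
m = (1×1.60×10^-19)(0.169)(6.34) / (4.53×10^5) = 3.78×10^-25 kg = 228 u.

m ≈ 228 u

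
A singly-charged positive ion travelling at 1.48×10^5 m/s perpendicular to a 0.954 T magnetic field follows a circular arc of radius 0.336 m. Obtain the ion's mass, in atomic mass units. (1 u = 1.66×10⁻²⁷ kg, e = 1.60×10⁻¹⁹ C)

qvB = mv²/r ⇒ m = qBr/v.
m = (1×1.60×10^-19)(0.954)(0.336) / (1.48×10^5) = 3.47×10^-25 kg = 209 u.

m ≈ 209 u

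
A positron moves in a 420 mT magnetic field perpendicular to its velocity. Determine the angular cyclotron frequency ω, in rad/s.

ω ≈ 7.38×10^10 rad/s

ω = qB/m = (1×1.60×10^-19)(0.420) / (9.11×10^-31) = 7.38×10^10 rad/s.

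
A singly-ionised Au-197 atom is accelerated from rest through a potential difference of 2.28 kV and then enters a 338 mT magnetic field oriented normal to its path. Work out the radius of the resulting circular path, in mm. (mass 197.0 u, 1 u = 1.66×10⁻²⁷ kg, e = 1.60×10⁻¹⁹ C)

The kinetic energy gained is K = qV = (1×1.60×10^-19)(2280) = 3.65×10^-16 J.
v = √(2K/m) = 4.72×10^4 m/s.
r = mv/(qB) = (3.27×10^-25)(4.72×10^4) / [(1×1.60×10^-19)(0.338)] = 0.286 m.

r ≈ 286 mm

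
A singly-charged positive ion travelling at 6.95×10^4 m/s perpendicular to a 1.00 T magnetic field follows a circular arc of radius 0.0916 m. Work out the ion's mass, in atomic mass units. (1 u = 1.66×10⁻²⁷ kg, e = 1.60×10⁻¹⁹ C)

m ≈ 127 u

qvB = mv²/r ⇒ m = qBr/v.
m = (1×1.60×10^-19)(1.00)(0.0916) / (6.95×10^4) = 2.11×10^-25 kg = 127 u.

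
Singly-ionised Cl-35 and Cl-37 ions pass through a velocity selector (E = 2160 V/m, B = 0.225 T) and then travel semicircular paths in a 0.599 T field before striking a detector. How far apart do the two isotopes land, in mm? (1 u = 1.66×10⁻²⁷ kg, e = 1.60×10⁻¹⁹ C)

Both emerge at v = E/B₁ = 9600 m/s.
r = mv/(qB₂), so r₁ = 5.820×10^-3 m and r₂ = 6.152×10^-3 m, giving Δr = 3.33×10^-4 m.
After a semicircle each ion lands a diameter 2r from the entry slit, so the separation is 2Δr = 6.65×10^-4 m.

Δd ≈ 0.665 mm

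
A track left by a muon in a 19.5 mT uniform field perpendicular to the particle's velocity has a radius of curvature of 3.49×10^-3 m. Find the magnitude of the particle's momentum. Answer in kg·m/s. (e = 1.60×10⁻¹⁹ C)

Since qvB = mv²/r, the momentum p = mv = qBr.
p = (1×1.60×10^-19)(0.0195)(3.49×10^-3) = 1.09×10^-23 kg·m/s.

p ≈ 1.09×10^-23 kg·m/s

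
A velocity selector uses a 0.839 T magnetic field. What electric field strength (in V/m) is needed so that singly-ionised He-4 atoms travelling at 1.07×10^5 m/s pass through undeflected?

qE = qvB ⇒ E = vB = (1.07×10^5)(0.839) = 8.98×10^4 V/m.

E ≈ 8.98×10^4 V/m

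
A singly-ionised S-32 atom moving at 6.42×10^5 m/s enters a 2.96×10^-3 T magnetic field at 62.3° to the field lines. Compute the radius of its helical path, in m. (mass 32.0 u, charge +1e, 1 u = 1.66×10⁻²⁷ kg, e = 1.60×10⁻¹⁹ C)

Only the perpendicular component v⊥ = v sin62.3° = 5.68×10^5 m/s is bent by the field.
r = m v⊥ /(qB) = (5.31×10^-26)(5.68×10^5) / [(1×1.60×10^-19)(2.96×10^-3)] = 63.8 m.

r ≈ 63.8 m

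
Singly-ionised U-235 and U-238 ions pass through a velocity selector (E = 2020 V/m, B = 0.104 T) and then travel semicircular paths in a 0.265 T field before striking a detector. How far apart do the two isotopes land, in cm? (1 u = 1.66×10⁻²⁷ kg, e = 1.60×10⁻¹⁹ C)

Δd ≈ 0.456 cm

Both emerge at v = E/B₁ = 1.94×10^4 m/s.
r = mv/(qB₂), so r₁ = 0.17870 m and r₂ = 0.18098 m, giving Δr = 2.28×10^-3 m.
After a semicircle each ion lands a diameter 2r from the entry slit, so the separation is 2Δr = 4.56×10^-3 m.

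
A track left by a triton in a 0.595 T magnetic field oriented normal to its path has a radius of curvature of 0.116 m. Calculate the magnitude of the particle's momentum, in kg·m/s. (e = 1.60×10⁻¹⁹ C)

p ≈ 1.10×10^-20 kg·m/s

Since qvB = mv²/r, the momentum p = mv = qBr.
p = (1×1.60×10^-19)(0.595)(0.116) = 1.10×10^-20 kg·m/s.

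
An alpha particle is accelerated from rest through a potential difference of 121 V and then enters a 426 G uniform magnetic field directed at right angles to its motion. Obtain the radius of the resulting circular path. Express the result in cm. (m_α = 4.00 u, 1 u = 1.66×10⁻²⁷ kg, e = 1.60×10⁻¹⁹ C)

r ≈ 5.26 cm

The kinetic energy gained is K = qV = (2×1.60×10^-19)(121) = 3.87×10^-17 J.
v = √(2K/m) = 1.08×10^5 m/s.
r = mv/(qB) = (6.64×10^-27)(1.08×10^5) / [(2×1.60×10^-19)(0.0426)] = 0.0526 m.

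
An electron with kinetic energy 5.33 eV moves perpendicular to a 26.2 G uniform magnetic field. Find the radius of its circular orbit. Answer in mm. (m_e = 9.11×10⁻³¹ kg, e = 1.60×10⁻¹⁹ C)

r ≈ 2.97 mm

Convert the energy: K = 5.33 eV = 8.53×10^-19 J.
v = √(2K/m) = √(2·8.53×10^-19/9.11×10^-31) = 1.37×10^6 m/s.
r = mv/(qB) = (9.11×10^-31)(1.37×10^6) / [(1×1.60×10^-19)(2.62×10^-3)] = 2.97×10^-3 m.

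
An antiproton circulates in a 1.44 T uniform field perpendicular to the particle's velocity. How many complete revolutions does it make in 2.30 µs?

N = 50

T = 2πm/(qB) = 2π(1.67×10^-27) / [(1×1.60×10^-19)(1.44)] = 4.5542×10^-8 s.
N = t/T = 2.30×10^-6 / 4.5542×10^-8 ≈ 50.50, so 50 complete revolutions.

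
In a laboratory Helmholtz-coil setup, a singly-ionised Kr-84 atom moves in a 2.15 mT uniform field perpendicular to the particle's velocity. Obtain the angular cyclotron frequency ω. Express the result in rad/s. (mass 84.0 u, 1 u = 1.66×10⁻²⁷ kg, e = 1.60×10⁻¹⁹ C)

ω ≈ 2470 rad/s

ω = qB/m = (1×1.60×10^-19)(2.15×10^-3) / (1.39×10^-25) = 2470 rad/s.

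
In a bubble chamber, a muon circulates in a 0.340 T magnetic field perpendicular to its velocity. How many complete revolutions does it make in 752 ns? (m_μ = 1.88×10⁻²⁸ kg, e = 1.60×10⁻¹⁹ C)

T = 2πm/(qB) = 2π(1.88×10^-28) / [(1×1.60×10^-19)(0.340)] = 2.1714×10^-8 s.
N = t/T = 7.52×10^-7 / 2.1714×10^-8 ≈ 34.63, so 34 complete revolutions.

N = 34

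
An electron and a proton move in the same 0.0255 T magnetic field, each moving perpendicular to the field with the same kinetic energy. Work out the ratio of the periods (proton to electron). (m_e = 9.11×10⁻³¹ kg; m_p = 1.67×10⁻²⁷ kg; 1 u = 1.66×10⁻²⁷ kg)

ratio ≈ 1830

T = 2πm/(qB) is independent of speed, so T₂/T₁ = (m₂/q₂)/(m₁/q₁).
T_{proton}/T_{electron} = (1.67×10^-27/1e) / (9.11×10^-31/1e) = 1830.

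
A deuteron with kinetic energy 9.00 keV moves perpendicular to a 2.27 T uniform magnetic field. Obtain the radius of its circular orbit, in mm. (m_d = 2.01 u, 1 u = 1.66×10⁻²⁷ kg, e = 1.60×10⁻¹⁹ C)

r ≈ 8.53 mm

Convert the energy: K = 9.00 keV = 1.44×10^-15 J.
v = √(2K/m) = √(2·1.44×10^-15/3.34×10^-27) = 9.29×10^5 m/s.
r = mv/(qB) = (3.34×10^-27)(9.29×10^5) / [(1×1.60×10^-19)(2.27)] = 8.53×10^-3 m.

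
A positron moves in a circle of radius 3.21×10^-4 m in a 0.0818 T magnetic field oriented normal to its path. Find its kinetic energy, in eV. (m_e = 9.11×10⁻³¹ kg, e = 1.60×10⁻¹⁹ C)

v = qBr/m = (1×1.60×10^-19)(0.0818)(3.21×10^-4) / (9.11×10^-31) = 4.61×10^6 m/s.
K = ½mv² = 0.5·(9.11×10^-31)·(4.61×10^6)² = 9.69×10^-18 J = 60.5 eV.

K ≈ 60.5 eV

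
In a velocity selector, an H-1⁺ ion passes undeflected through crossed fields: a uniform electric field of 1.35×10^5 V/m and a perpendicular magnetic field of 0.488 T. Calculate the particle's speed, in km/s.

For zero net force, qE = qvB, so v = E/B.
v = (1.35×10^5) / (0.488) = 2.77×10^5 m/s.

v ≈ 277 km/s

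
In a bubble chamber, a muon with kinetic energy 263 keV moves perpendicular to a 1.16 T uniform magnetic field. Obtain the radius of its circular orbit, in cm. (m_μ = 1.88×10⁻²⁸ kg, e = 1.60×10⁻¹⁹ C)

Convert the energy: K = 263 keV = 4.21×10^-14 J.
v = √(2K/m) = √(2·4.21×10^-14/1.88×10^-28) = 2.12×10^7 m/s.
r = mv/(qB) = (1.88×10^-28)(2.12×10^7) / [(1×1.60×10^-19)(1.16)] = 0.0214 m.

r ≈ 2.14 cm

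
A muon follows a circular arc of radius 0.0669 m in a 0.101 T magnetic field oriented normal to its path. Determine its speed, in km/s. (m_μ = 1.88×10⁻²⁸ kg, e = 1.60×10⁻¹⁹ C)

v ≈ 5750 km/s

From qvB = mv²/r, v = qBr/m.
v = (1×1.60×10^-19)(0.101)(0.0669) / (1.88×10^-28) = 5.75×10^6 m/s.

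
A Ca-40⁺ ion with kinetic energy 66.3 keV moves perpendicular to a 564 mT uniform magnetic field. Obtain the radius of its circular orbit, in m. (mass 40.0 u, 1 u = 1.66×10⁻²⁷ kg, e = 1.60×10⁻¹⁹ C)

Convert the energy: K = 66.3 keV = 1.06×10^-14 J.
v = √(2K/m) = √(2·1.06×10^-14/6.64×10^-26) = 5.65×10^5 m/s.
r = mv/(qB) = (6.64×10^-26)(5.65×10^5) / [(1×1.60×10^-19)(0.564)] = 0.416 m.

r ≈ 0.416 m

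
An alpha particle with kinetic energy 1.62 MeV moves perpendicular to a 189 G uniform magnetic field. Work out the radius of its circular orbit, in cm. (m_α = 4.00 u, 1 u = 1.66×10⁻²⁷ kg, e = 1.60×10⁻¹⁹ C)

r ≈ 970 cm

Convert the energy: K = 1.62 MeV = 2.59×10^-13 J.
v = √(2K/m) = √(2·2.59×10^-13/6.64×10^-27) = 8.84×10^6 m/s.
r = mv/(qB) = (6.64×10^-27)(8.84×10^6) / [(2×1.60×10^-19)(0.0189)] = 9.70 m.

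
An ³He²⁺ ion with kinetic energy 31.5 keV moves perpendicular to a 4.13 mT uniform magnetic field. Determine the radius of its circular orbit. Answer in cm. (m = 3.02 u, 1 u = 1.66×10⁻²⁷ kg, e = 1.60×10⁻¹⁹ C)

Convert the energy: K = 31.5 keV = 5.04×10^-15 J.
v = √(2K/m) = √(2·5.04×10^-15/5.01×10^-27) = 1.42×10^6 m/s.
r = mv/(qB) = (5.01×10^-27)(1.42×10^6) / [(2×1.60×10^-19)(4.13×10^-3)] = 5.38 m.

r ≈ 538 cm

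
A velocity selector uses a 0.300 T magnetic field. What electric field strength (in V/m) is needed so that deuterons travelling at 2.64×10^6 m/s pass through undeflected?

qE = qvB ⇒ E = vB = (2.64×10^6)(0.300) = 7.92×10^5 V/m.

E ≈ 7.92×10^5 V/m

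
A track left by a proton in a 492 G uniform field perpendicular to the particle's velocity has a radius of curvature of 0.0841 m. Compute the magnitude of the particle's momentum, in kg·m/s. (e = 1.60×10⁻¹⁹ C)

Since qvB = mv²/r, the momentum p = mv = qBr.
p = (1×1.60×10^-19)(0.0492)(0.0841) = 6.62×10^-22 kg·m/s.

p ≈ 6.62×10^-22 kg·m/s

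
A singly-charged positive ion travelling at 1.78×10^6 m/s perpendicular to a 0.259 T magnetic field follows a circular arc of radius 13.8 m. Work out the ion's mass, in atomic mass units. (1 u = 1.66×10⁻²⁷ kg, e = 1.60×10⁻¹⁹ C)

qvB = mv²/r ⇒ m = qBr/v.
m = (1×1.60×10^-19)(0.259)(13.8) / (1.78×10^6) = 3.21×10^-25 kg = 194 u.

m ≈ 194 u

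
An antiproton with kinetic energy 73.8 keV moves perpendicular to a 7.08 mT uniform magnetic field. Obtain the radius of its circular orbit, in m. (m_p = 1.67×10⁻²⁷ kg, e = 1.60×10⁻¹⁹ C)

r ≈ 5.54 m

Convert the energy: K = 73.8 keV = 1.18×10^-14 J.
v = √(2K/m) = √(2·1.18×10^-14/1.67×10^-27) = 3.76×10^6 m/s.
r = mv/(qB) = (1.67×10^-27)(3.76×10^6) / [(1×1.60×10^-19)(7.08×10^-3)] = 5.54 m.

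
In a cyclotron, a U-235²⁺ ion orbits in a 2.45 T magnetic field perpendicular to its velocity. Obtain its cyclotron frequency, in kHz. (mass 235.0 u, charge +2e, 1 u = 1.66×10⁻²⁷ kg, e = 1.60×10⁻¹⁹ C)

f ≈ 320 kHz

f = qB/(2πm) = (2×1.60×10^-19)(2.45) / [2π(3.90×10^-25)] = 3.20×10^5 Hz.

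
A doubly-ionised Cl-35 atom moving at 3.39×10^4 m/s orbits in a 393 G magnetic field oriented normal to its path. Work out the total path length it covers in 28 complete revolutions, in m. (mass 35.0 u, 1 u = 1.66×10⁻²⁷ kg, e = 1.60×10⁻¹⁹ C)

r = mv/(qB) = 0.157 m, so one revolution covers 2πr = 0.984 m.
In 28 revolutions: L = 28·2πr = 27.6 m.

L ≈ 27.6 m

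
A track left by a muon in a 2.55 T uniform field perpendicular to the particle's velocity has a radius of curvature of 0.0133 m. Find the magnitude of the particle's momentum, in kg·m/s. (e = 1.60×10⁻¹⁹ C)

Since qvB = mv²/r, the momentum p = mv = qBr.
p = (1×1.60×10^-19)(2.55)(0.0133) = 5.43×10^-21 kg·m/s.

p ≈ 5.43×10^-21 kg·m/s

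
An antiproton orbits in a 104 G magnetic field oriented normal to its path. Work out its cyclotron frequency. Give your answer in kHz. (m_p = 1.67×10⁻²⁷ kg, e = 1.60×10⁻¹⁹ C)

f ≈ 159 kHz

f = qB/(2πm) = (1×1.60×10^-19)(0.0104) / [2π(1.67×10^-27)] = 1.59×10^5 Hz.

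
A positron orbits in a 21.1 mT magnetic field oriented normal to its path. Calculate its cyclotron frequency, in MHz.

f = qB/(2πm) = (1×1.60×10^-19)(0.0211) / [2π(9.11×10^-31)] = 5.90×10^8 Hz.

f ≈ 590 MHz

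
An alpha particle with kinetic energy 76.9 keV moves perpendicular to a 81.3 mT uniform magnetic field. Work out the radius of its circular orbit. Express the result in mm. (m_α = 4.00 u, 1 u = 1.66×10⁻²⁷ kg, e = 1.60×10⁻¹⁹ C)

r ≈ 491 mm

Convert the energy: K = 76.9 keV = 1.23×10^-14 J.
v = √(2K/m) = √(2·1.23×10^-14/6.64×10^-27) = 1.93×10^6 m/s.
r = mv/(qB) = (6.64×10^-27)(1.93×10^6) / [(2×1.60×10^-19)(0.0813)] = 0.491 m.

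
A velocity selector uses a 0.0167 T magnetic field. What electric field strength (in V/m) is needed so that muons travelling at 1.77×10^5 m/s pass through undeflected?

qE = qvB ⇒ E = vB = (1.77×10^5)(0.0167) = 2960 V/m.

E ≈ 2960 V/m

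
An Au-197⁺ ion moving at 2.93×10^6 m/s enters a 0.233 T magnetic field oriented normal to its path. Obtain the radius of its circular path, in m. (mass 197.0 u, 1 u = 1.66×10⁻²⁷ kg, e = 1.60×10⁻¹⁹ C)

r ≈ 25.7 m

The magnetic force provides the centripetal force: qvB = mv²/r, so r = mv/(qB).
r = (3.27×10^-25 kg)(2.93×10^6 m/s) / [(1×1.60×10^-19 C)(0.233 T)] = 25.7 m.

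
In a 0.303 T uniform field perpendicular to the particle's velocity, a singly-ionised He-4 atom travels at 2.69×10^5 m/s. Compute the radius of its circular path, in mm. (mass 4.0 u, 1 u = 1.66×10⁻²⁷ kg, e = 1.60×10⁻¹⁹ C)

The magnetic force provides the centripetal force: qvB = mv²/r, so r = mv/(qB).
r = (6.64×10^-27 kg)(2.69×10^5 m/s) / [(1×1.60×10^-19 C)(0.303 T)] = 0.0368 m.

r ≈ 36.8 mm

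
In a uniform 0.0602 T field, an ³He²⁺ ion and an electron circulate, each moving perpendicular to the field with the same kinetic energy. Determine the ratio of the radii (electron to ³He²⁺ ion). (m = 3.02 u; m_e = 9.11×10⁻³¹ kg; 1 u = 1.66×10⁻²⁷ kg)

ratio ≈ 0.0270

r = √(2mK)/(qB) ⇒ at equal K, r ∝ √m/q.
r_{electron}/r_{³He²⁺ ion} = 0.0270.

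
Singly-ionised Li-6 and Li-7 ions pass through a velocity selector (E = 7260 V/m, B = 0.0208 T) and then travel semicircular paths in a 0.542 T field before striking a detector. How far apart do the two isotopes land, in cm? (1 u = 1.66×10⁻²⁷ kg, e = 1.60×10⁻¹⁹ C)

Both emerge at v = E/B₁ = 3.49×10^5 m/s.
r = mv/(qB₂), so r₁ = 0.04009 m and r₂ = 0.04677 m, giving Δr = 6.68×10^-3 m.
After a semicircle each ion lands a diameter 2r from the entry slit, so the separation is 2Δr = 0.0134 m.

Δd ≈ 1.34 cm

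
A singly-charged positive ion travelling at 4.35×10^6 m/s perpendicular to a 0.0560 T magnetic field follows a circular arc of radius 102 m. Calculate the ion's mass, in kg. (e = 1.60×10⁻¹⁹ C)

m ≈ 2.10×10^-25 kg

qvB = mv²/r ⇒ m = qBr/v.
m = (1×1.60×10^-19)(0.0560)(102) / (4.35×10^6) = 2.10×10^-25 kg.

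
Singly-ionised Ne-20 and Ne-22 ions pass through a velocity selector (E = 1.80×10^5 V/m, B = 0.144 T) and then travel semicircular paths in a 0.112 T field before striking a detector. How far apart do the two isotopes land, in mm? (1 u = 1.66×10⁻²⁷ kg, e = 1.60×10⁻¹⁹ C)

Both emerge at v = E/B₁ = 1.25×10^6 m/s.
r = mv/(qB₂), so r₁ = 2.316 m and r₂ = 2.547 m, giving Δr = 0.232 m.
After a semicircle each ion lands a diameter 2r from the entry slit, so the separation is 2Δr = 0.463 m.

Δd ≈ 463 mm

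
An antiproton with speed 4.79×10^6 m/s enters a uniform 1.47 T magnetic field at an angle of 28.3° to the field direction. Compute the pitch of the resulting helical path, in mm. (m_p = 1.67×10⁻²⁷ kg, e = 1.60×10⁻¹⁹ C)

pitch ≈ 188 mm

The velocity component along B is v∥ = v cos28.3° = 4.22×10^6 m/s.
The cyclotron period T = 2πm/(qB) = 4.46×10^-8 s is set by m, q, B alone.
Pitch = v∥·T = (4.22×10^6)(4.46×10^-8) = 0.188 m.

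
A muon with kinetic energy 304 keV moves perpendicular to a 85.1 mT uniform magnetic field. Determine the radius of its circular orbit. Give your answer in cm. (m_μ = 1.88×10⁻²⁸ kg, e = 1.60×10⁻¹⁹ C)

Convert the energy: K = 304 keV = 4.86×10^-14 J.
v = √(2K/m) = √(2·4.86×10^-14/1.88×10^-28) = 2.27×10^7 m/s.
r = mv/(qB) = (1.88×10^-28)(2.27×10^7) / [(1×1.60×10^-19)(0.0851)] = 0.314 m.

r ≈ 31.4 cm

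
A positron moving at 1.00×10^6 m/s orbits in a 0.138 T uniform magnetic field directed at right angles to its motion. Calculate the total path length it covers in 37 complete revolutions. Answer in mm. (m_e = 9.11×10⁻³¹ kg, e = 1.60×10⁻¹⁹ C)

r = mv/(qB) = 4.13×10^-5 m, so one revolution covers 2πr = 2.59×10^-4 m.
In 37 revolutions: L = 37·2πr = 9.59×10^-3 m.

L ≈ 9.59 mm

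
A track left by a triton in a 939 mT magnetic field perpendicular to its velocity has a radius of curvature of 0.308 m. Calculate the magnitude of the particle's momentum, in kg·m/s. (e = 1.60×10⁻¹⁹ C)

p ≈ 4.63×10^-20 kg·m/s

Since qvB = mv²/r, the momentum p = mv = qBr.
p = (1×1.60×10^-19)(0.939)(0.308) = 4.63×10^-20 kg·m/s.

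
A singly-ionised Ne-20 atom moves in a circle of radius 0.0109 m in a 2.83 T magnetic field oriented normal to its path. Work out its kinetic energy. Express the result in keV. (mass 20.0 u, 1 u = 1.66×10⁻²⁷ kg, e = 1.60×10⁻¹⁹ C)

v = qBr/m = (1×1.60×10^-19)(2.83)(0.0109) / (3.32×10^-26) = 1.49×10^5 m/s.
K = ½mv² = 0.5·(3.32×10^-26)·(1.49×10^5)² = 3.67×10^-16 J = 2.29 keV.

K ≈ 2.29 keV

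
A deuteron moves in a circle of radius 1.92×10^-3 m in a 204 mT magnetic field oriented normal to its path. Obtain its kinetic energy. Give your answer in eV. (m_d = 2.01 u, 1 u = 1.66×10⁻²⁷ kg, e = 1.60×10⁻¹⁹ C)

v = qBr/m = (1×1.60×10^-19)(0.204)(1.92×10^-3) / (3.34×10^-27) = 1.88×10^4 m/s.
K = ½mv² = 0.5·(3.34×10^-27)·(1.88×10^4)² = 5.89×10^-19 J = 3.68 eV.

K ≈ 3.68 eV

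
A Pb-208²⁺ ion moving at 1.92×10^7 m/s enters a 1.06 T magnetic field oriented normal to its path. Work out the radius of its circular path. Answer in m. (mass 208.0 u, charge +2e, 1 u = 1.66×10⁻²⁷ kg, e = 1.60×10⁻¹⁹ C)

r ≈ 19.5 m

The magnetic force provides the centripetal force: qvB = mv²/r, so r = mv/(qB).
r = (3.45×10^-25 kg)(1.92×10^7 m/s) / [(2×1.60×10^-19 C)(1.06 T)] = 19.5 m.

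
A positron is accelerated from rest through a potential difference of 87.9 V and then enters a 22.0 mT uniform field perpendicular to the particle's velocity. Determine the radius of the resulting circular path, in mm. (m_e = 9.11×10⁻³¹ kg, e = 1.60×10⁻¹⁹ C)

The kinetic energy gained is K = qV = (1×1.60×10^-19)(87.9) = 1.41×10^-17 J.
v = √(2K/m) = 5.56×10^6 m/s.
r = mv/(qB) = (9.11×10^-31)(5.56×10^6) / [(1×1.60×10^-19)(0.0220)] = 1.44×10^-3 m.

r ≈ 1.44 mm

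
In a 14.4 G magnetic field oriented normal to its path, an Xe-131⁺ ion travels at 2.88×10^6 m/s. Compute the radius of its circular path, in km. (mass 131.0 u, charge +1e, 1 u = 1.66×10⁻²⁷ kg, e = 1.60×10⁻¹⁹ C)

r ≈ 2.72 km

The magnetic force provides the centripetal force: qvB = mv²/r, so r = mv/(qB).
r = (2.17×10^-25 kg)(2.88×10^6 m/s) / [(1×1.60×10^-19 C)(1.44×10^-3 T)] = 2720 m.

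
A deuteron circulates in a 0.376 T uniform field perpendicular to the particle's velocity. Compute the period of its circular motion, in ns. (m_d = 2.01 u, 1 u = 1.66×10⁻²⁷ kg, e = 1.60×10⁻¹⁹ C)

T ≈ 348 ns

The cyclotron period is independent of speed: T = 2πm/(qB).
T = 2π(3.34×10^-27) / [(1×1.60×10^-19)(0.376)] = 3.48×10^-7 s.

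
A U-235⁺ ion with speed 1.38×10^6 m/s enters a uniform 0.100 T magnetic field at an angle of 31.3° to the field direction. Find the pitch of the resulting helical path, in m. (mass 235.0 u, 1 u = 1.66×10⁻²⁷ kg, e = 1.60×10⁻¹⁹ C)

pitch ≈ 181 m

The velocity component along B is v∥ = v cos31.3° = 1.18×10^6 m/s.
The cyclotron period T = 2πm/(qB) = 1.53×10^-4 s is set by m, q, B alone.
Pitch = v∥·T = (1.18×10^6)(1.53×10^-4) = 181 m.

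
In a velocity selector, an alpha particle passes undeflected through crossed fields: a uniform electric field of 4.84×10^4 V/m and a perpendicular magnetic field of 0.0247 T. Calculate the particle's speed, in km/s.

For zero net force, qE = qvB, so v = E/B.
v = (4.84×10^4) / (0.0247) = 1.96×10^6 m/s.

v ≈ 1960 km/s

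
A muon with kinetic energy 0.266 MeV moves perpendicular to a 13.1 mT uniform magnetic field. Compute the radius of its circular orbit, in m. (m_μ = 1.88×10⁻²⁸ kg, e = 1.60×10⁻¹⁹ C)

Convert the energy: K = 0.266 MeV = 4.26×10^-14 J.
v = √(2K/m) = √(2·4.26×10^-14/1.88×10^-28) = 2.13×10^7 m/s.
r = mv/(qB) = (1.88×10^-28)(2.13×10^7) / [(1×1.60×10^-19)(0.0131)] = 1.91 m.

r ≈ 1.91 m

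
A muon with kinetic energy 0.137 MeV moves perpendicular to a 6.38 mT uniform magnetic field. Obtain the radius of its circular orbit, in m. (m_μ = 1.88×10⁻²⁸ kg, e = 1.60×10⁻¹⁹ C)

Convert the energy: K = 0.137 MeV = 2.19×10^-14 J.
v = √(2K/m) = √(2·2.19×10^-14/1.88×10^-28) = 1.53×10^7 m/s.
r = mv/(qB) = (1.88×10^-28)(1.53×10^7) / [(1×1.60×10^-19)(6.38×10^-3)] = 2.81 m.

r ≈ 2.81 m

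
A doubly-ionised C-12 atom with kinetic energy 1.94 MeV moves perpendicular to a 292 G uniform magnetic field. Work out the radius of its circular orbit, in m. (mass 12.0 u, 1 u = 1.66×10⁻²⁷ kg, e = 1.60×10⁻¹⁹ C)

Convert the energy: K = 1.94 MeV = 3.10×10^-13 J.
v = √(2K/m) = √(2·3.10×10^-13/1.99×10^-26) = 5.58×10^6 m/s.
r = mv/(qB) = (1.99×10^-26)(5.58×10^6) / [(2×1.60×10^-19)(0.0292)] = 11.9 m.

r ≈ 11.9 m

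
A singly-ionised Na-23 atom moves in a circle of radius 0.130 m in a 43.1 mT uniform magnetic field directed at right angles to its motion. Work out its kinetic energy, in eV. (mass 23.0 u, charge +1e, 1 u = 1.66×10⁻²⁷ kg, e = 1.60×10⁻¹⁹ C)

v = qBr/m = (1×1.60×10^-19)(0.0431)(0.130) / (3.82×10^-26) = 2.35×10^4 m/s.
K = ½mv² = 0.5·(3.82×10^-26)·(2.35×10^4)² = 1.05×10^-17 J = 65.8 eV.

K ≈ 65.8 eV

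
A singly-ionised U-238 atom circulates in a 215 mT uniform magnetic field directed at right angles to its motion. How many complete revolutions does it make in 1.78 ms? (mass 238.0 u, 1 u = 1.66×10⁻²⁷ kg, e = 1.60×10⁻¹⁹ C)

T = 2πm/(qB) = 2π(3.9508×10^-25) / [(1×1.60×10^-19)(0.215)] = 7.2162×10^-5 s.
N = t/T = 1.78×10^-3 / 7.2162×10^-5 ≈ 24.67, so 24 complete revolutions.

N = 24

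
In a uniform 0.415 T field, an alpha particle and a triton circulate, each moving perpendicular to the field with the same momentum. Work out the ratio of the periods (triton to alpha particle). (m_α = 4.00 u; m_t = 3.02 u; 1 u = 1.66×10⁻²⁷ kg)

T = 2πm/(qB) is independent of speed, so T₂/T₁ = (m₂/q₂)/(m₁/q₁).
T_{triton}/T_{alpha particle} = (5.01×10^-27/1e) / (6.64×10^-27/2e) = 1.51.

ratio ≈ 1.51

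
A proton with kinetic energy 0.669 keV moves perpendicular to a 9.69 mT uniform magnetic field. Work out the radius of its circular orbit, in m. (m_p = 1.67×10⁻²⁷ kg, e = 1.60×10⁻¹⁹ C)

Convert the energy: K = 0.669 keV = 1.07×10^-16 J.
v = √(2K/m) = √(2·1.07×10^-16/1.67×10^-27) = 3.58×10^5 m/s.
r = mv/(qB) = (1.67×10^-27)(3.58×10^5) / [(1×1.60×10^-19)(9.69×10^-3)] = 0.386 m.

r ≈ 0.386 m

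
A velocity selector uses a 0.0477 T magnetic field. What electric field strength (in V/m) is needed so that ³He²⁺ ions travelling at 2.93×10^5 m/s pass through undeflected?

qE = qvB ⇒ E = vB = (2.93×10^5)(0.0477) = 1.40×10^4 V/m.

E ≈ 1.40×10^4 V/m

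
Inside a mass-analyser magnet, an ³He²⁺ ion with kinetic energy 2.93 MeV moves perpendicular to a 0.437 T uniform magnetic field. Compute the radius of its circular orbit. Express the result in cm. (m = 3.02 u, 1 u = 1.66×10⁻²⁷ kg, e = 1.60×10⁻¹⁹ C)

Convert the energy: K = 2.93 MeV = 4.69×10^-13 J.
v = √(2K/m) = √(2·4.69×10^-13/5.01×10^-27) = 1.37×10^7 m/s.
r = mv/(qB) = (5.01×10^-27)(1.37×10^7) / [(2×1.60×10^-19)(0.437)] = 0.490 m.

r ≈ 49.0 cm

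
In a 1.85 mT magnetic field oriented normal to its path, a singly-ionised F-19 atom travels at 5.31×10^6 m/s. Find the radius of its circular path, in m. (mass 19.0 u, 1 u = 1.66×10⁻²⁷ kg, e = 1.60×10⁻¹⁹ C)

r ≈ 566 m

The magnetic force provides the centripetal force: qvB = mv²/r, so r = mv/(qB).
r = (3.15×10^-26 kg)(5.31×10^6 m/s) / [(1×1.60×10^-19 C)(1.85×10^-3 T)] = 566 m.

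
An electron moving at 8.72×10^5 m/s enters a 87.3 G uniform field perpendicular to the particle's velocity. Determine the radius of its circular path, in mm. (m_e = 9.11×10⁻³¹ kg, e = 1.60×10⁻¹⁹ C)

r ≈ 0.569 mm

The magnetic force provides the centripetal force: qvB = mv²/r, so r = mv/(qB).
r = (9.11×10^-31 kg)(8.72×10^5 m/s) / [(1×1.60×10^-19 C)(8.73×10^-3 T)] = 5.69×10^-4 m.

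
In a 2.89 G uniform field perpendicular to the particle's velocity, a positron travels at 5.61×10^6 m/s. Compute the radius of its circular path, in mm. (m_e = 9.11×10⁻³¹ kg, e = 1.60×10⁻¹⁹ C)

The magnetic force provides the centripetal force: qvB = mv²/r, so r = mv/(qB).
r = (9.11×10^-31 kg)(5.61×10^6 m/s) / [(1×1.60×10^-19 C)(2.89×10^-4 T)] = 0.111 m.

r ≈ 111 mm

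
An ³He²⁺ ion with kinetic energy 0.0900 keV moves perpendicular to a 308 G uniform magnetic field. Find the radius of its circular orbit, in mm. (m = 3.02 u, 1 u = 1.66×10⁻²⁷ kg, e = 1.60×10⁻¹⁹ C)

Convert the energy: K = 0.0900 keV = 1.44×10^-17 J.
v = √(2K/m) = √(2·1.44×10^-17/5.01×10^-27) = 7.58×10^4 m/s.
r = mv/(qB) = (5.01×10^-27)(7.58×10^4) / [(2×1.60×10^-19)(0.0308)] = 0.0386 m.

r ≈ 38.6 mm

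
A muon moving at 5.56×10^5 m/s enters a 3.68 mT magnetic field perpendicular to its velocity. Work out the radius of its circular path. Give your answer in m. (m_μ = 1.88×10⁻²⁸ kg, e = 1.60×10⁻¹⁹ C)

The magnetic force provides the centripetal force: qvB = mv²/r, so r = mv/(qB).
r = (1.88×10^-28 kg)(5.56×10^5 m/s) / [(1×1.60×10^-19 C)(3.68×10^-3 T)] = 0.178 m.

r ≈ 0.178 m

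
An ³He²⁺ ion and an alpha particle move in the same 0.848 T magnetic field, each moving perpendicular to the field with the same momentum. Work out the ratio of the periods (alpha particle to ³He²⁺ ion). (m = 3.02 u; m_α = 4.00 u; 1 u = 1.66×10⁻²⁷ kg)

T = 2πm/(qB) is independent of speed, so T₂/T₁ = (m₂/q₂)/(m₁/q₁).
T_{alpha particle}/T_{³He²⁺ ion} = (6.64×10^-27/2e) / (5.01×10^-27/2e) = 1.32.

ratio ≈ 1.32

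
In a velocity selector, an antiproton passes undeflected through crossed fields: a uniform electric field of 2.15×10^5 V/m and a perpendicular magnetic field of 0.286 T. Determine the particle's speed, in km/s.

v ≈ 752 km/s

For zero net force, qE = qvB, so v = E/B.
v = (2.15×10^5) / (0.286) = 7.52×10^5 m/s.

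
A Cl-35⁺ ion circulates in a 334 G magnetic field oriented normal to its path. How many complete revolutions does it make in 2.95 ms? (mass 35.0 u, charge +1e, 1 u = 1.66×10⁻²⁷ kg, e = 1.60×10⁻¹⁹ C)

T = 2πm/(qB) = 2π(5.81×10^-26) / [(1×1.60×10^-19)(0.0334)] = 6.8311×10^-5 s.
N = t/T = 2.95×10^-3 / 6.8311×10^-5 ≈ 43.18, so 43 complete revolutions.

N = 43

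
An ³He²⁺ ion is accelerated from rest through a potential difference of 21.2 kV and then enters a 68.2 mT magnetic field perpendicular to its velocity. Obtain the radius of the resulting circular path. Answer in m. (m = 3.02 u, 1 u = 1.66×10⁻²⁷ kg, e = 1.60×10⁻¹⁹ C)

The kinetic energy gained is K = qV = (2×1.60×10^-19)(2.12×10^4) = 6.78×10^-15 J.
v = √(2K/m) = 1.65×10^6 m/s.
r = mv/(qB) = (5.01×10^-27)(1.65×10^6) / [(2×1.60×10^-19)(0.0682)] = 0.378 m.

r ≈ 0.378 m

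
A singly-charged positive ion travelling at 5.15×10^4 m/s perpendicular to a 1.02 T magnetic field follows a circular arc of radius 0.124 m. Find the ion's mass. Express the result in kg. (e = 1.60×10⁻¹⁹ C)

qvB = mv²/r ⇒ m = qBr/v.
m = (1×1.60×10^-19)(1.02)(0.124) / (5.15×10^4) = 3.93×10^-25 kg.

m ≈ 3.93×10^-25 kg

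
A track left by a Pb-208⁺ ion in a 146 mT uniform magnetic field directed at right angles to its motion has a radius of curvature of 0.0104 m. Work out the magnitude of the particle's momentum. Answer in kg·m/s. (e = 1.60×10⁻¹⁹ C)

Since qvB = mv²/r, the momentum p = mv = qBr.
p = (1×1.60×10^-19)(0.146)(0.0104) = 2.43×10^-22 kg·m/s.

p ≈ 2.43×10^-22 kg·m/s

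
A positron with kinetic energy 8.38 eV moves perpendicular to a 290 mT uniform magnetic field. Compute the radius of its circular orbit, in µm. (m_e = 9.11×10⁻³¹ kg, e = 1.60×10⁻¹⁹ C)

Convert the energy: K = 8.38 eV = 1.34×10^-18 J.
v = √(2K/m) = √(2·1.34×10^-18/9.11×10^-31) = 1.72×10^6 m/s.
r = mv/(qB) = (9.11×10^-31)(1.72×10^6) / [(1×1.60×10^-19)(0.290)] = 3.37×10^-5 m.

r ≈ 33.7 µm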